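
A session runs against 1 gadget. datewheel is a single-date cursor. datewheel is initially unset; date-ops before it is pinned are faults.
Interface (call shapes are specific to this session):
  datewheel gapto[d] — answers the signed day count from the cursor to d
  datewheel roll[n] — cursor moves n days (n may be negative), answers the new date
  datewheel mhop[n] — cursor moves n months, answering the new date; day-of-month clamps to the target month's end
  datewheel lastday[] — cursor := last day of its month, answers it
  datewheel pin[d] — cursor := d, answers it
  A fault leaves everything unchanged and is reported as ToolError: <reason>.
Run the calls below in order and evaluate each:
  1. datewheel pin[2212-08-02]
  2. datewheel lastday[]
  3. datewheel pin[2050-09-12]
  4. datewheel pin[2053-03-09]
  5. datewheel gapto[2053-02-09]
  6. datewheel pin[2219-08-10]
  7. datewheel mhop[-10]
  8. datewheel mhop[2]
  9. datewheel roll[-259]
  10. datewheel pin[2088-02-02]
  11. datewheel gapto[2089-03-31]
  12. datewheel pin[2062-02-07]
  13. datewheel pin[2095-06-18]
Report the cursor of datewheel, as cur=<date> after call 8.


Step: datewheel pin[2212-08-02]
Result: 2212-08-02
Step: datewheel lastday[]
Result: 2212-08-31
Step: datewheel pin[2050-09-12]
Result: 2050-09-12
Step: datewheel pin[2053-03-09]
Result: 2053-03-09
Step: datewheel gapto[2053-02-09]
Result: -28
Step: datewheel pin[2219-08-10]
Result: 2219-08-10
Step: datewheel mhop[-10]
Result: 2218-10-10
Step: datewheel mhop[2]
Result: 2218-12-10
Step: datewheel roll[-259]
Result: 2218-03-26
Step: datewheel pin[2088-02-02]
Result: 2088-02-02
Step: datewheel gapto[2089-03-31]
Result: 423
Step: datewheel pin[2062-02-07]
Result: 2062-02-07
Step: datewheel pin[2095-06-18]
Result: 2095-06-18

Answer: cur=2218-12-10


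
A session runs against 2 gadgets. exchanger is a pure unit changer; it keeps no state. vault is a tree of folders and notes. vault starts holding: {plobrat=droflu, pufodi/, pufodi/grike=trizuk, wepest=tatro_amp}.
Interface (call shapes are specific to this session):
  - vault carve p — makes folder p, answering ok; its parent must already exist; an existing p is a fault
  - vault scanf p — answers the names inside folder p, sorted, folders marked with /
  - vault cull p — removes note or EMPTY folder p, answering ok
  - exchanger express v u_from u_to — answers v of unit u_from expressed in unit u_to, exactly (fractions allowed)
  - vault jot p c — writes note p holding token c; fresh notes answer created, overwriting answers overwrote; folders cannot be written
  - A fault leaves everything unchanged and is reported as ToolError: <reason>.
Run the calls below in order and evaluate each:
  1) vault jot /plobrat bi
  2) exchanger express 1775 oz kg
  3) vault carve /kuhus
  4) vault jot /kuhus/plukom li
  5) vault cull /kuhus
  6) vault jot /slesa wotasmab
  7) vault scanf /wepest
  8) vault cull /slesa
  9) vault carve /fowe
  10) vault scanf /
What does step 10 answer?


→ vault jot(p→/plobrat, c→bi)
← overwrote
→ exchanger express(v→1775, u_from→oz, u_to→kg)
← 3220505827/64000000
→ vault carve(p→/kuhus)
← ok
→ vault jot(p→/kuhus/plukom, c→li)
← created
→ vault cull(p→/kuhus)
← ToolError: not empty
→ vault jot(p→/slesa, c→wotasmab)
← created
→ vault scanf(p→/wepest)
← ToolError: not a directory
→ vault cull(p→/slesa)
← ok
→ vault carve(p→/fowe)
← ok
→ vault scanf(p→/)
← [fowe/, kuhus/, plobrat, pufodi/, wepest]

Answer: [fowe/, kuhus/, plobrat, pufodi/, wepest]


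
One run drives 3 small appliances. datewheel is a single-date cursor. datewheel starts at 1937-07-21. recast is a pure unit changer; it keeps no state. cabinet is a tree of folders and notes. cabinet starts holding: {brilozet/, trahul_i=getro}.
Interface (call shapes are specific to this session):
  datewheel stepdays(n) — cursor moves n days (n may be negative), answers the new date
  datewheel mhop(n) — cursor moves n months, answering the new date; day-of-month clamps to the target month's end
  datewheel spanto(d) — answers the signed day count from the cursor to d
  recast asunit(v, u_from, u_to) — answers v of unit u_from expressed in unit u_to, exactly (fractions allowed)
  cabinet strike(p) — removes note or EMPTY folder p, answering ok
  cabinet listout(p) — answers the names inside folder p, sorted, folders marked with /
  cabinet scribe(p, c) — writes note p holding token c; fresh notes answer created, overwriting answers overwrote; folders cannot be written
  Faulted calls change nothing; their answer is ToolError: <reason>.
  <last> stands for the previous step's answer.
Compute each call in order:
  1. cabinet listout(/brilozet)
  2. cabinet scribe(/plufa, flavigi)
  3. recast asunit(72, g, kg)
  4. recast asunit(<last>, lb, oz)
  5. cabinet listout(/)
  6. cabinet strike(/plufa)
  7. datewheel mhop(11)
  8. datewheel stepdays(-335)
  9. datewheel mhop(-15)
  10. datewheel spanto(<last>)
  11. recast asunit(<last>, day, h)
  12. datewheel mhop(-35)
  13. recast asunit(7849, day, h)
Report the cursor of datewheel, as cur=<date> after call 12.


$ cabinet listout p=/brilozet
  []
$ cabinet scribe p=/plufa c=flavigi
  created
$ recast asunit v=72 u_from=g u_to=kg
  9/125
$ recast asunit v=<last> u_from=lb u_to=oz
  144/125
$ cabinet listout p=/
  [brilozet/, plufa, trahul_i]
$ cabinet strike p=/plufa
  ok
$ datewheel mhop n=11
  1938-06-21
$ datewheel stepdays n=-335
  1937-07-21
$ datewheel mhop n=-15
  1936-04-21
$ datewheel spanto d=<last>
  0
$ recast asunit v=<last> u_from=day u_to=h
  0
$ datewheel mhop n=-35
  1933-05-21
$ recast asunit v=7849 u_from=day u_to=h
  188376

Answer: cur=1933-05-21


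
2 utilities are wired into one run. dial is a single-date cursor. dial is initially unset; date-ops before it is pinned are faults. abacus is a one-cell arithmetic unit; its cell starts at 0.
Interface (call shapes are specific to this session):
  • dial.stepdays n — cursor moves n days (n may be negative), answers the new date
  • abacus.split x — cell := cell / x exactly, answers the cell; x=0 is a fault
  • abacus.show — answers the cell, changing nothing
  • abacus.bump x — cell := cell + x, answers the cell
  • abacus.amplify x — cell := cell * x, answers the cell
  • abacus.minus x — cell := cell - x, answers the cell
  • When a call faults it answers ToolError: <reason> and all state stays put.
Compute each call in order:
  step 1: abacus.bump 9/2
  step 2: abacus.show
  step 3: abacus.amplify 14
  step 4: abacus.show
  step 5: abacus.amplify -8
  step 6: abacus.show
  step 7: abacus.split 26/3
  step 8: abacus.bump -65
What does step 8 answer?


Answer: -1601/13

Derivation:
Now I run bump using x='9/2', giving 9/2.
Calling show(), — result: 9/2.
I call amplify using x='14', which returns 63.
I call show, — result: 63.
Using amplify using x='-8', and observe -504.
Using show, yielding -504.
Then split using x='26/3', which returns -756/13.
Next I call bump using x='-65', and observe -1601/13.


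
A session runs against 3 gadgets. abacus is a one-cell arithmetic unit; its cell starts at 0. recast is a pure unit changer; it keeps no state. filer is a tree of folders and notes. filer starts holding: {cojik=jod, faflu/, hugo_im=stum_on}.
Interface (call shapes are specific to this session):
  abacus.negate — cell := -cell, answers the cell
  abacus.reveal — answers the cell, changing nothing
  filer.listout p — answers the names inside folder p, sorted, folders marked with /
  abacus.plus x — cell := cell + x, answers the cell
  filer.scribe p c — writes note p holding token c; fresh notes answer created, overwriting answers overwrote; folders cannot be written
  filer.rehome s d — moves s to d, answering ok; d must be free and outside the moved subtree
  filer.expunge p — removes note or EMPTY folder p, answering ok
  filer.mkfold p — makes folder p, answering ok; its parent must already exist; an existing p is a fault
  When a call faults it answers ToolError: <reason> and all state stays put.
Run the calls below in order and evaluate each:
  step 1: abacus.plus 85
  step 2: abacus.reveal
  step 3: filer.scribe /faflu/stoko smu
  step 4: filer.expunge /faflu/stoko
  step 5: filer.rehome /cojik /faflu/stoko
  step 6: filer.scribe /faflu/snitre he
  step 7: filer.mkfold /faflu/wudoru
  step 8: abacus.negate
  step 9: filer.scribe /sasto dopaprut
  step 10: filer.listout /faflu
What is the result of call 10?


Answer: [snitre, stoko, wudoru/]

Derivation:
# plus(85) -> 85
# reveal() -> 85
# scribe(/faflu/stoko, smu) -> created
# expunge(/faflu/stoko) -> ok
# rehome(/cojik, /faflu/stoko) -> ok
# scribe(/faflu/snitre, he) -> created
# mkfold(/faflu/wudoru) -> ok
# negate() -> -85
# scribe(/sasto, dopaprut) -> created
# listout(/faflu) -> [snitre, stoko, wudoru/]


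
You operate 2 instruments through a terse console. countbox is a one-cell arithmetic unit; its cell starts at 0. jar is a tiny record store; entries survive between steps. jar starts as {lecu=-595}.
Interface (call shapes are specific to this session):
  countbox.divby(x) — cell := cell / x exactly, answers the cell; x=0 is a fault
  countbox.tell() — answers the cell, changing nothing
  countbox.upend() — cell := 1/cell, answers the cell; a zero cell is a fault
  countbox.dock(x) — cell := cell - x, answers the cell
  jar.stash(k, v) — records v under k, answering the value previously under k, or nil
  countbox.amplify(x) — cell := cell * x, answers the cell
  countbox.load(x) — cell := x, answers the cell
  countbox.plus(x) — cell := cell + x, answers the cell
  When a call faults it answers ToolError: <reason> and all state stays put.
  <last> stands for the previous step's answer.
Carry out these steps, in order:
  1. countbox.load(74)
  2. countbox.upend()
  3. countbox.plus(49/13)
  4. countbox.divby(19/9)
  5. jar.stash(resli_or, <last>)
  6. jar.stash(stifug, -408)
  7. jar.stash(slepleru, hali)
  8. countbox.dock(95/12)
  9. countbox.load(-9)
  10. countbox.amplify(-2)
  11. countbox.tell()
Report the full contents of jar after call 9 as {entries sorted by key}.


==> load(x→74)
<== 74
==> upend()
<== 1/74
==> plus(x→49/13)
<== 3639/962
==> divby(x→19/9)
<== 32751/18278
==> stash(k→resli_or, v→<last>)
<== nil
==> stash(k→stifug, v→-408)
<== nil
==> stash(k→slepleru, v→hali)
<== nil
==> dock(x→95/12)
<== -671699/109668
==> load(x→-9)
<== -9
==> amplify(x→-2)
<== 18
==> tell()
<== 18

Answer: {lecu=-595, resli_or=32751/18278, slepleru=hali, stifug=-408}


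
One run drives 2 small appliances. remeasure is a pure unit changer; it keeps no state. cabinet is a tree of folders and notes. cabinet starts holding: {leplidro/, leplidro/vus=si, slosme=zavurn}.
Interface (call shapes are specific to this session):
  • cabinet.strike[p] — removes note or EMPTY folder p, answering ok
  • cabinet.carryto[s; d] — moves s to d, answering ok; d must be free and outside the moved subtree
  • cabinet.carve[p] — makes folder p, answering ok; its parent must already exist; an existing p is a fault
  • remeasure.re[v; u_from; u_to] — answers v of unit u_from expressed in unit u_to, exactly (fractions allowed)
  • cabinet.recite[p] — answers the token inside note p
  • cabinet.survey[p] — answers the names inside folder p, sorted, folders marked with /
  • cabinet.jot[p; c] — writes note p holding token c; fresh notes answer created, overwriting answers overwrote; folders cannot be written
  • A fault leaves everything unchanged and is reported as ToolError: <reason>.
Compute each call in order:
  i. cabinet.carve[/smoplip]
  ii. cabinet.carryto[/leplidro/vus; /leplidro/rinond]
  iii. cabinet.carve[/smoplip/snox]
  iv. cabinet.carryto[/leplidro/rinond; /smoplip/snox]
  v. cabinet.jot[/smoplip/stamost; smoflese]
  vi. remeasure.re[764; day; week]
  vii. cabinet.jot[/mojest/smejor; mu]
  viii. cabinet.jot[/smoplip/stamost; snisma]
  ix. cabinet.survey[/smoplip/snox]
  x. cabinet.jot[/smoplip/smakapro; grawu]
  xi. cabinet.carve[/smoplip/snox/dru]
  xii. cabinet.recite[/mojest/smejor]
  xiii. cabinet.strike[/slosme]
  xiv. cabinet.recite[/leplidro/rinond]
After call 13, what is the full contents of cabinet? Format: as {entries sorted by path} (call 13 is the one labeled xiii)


Answer: {leplidro/, leplidro/rinond=si, smoplip/, smoplip/smakapro=grawu, smoplip/snox/, smoplip/snox/dru/, smoplip/stamost=snisma}

Derivation:
Do: cabinet.carve[p=/smoplip]
See: ok
Do: cabinet.carryto[s=/leplidro/vus; d=/leplidro/rinond]
See: ok
Do: cabinet.carve[p=/smoplip/snox]
See: ok
Do: cabinet.carryto[s=/leplidro/rinond; d=/smoplip/snox]
See: ToolError: exists
Do: cabinet.jot[p=/smoplip/stamost; c=smoflese]
See: created
Do: remeasure.re[v=764; u_from=day; u_to=week]
See: 764/7
Do: cabinet.jot[p=/mojest/smejor; c=mu]
See: ToolError: no parent
Do: cabinet.jot[p=/smoplip/stamost; c=snisma]
See: overwrote
Do: cabinet.survey[p=/smoplip/snox]
See: []
Do: cabinet.jot[p=/smoplip/smakapro; c=grawu]
See: created
Do: cabinet.carve[p=/smoplip/snox/dru]
See: ok
Do: cabinet.recite[p=/mojest/smejor]
See: ToolError: not found
Do: cabinet.strike[p=/slosme]
See: ok
Do: cabinet.recite[p=/leplidro/rinond]
See: si


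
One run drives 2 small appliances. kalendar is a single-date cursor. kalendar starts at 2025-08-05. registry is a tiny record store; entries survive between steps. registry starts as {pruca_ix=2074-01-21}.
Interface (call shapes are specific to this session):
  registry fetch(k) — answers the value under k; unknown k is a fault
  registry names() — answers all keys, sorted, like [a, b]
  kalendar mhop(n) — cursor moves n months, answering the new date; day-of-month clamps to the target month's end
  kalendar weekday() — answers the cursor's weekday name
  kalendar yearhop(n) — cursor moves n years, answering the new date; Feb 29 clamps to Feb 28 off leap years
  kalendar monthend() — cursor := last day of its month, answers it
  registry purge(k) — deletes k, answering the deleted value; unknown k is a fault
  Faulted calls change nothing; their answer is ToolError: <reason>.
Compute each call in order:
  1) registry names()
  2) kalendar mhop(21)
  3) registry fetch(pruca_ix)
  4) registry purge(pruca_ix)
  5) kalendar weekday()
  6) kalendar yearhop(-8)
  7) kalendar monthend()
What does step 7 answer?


Answer: 2019-05-31

Derivation:
·→ registry names()
·← [pruca_ix]
·→ kalendar mhop(n→21)
·← 2027-05-05
·→ registry fetch(k→pruca_ix)
·← 2074-01-21
·→ registry purge(k→pruca_ix)
·← 2074-01-21
·→ kalendar weekday()
·← Wednesday
·→ kalendar yearhop(n→-8)
·← 2019-05-05
·→ kalendar monthend()
·← 2019-05-31


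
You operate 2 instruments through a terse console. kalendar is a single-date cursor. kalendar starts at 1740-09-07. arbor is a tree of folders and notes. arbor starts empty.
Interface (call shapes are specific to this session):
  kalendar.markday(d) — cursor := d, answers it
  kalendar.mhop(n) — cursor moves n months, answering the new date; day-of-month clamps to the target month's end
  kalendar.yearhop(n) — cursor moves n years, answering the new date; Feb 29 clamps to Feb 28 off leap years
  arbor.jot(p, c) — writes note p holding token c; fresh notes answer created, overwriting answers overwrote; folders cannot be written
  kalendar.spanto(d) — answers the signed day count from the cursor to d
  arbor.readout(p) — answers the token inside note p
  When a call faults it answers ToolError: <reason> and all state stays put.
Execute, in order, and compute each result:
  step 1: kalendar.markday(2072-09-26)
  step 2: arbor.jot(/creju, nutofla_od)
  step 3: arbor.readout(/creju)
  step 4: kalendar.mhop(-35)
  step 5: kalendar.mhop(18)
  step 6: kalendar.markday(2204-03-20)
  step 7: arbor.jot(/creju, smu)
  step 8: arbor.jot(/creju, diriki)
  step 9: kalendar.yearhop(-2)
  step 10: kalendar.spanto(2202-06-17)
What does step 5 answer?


-- 1. markday(d→2072-09-26) ~> 2072-09-26
-- 2. jot(p→/creju, c→nutofla_od) ~> created
-- 3. readout(p→/creju) ~> nutofla_od
-- 4. mhop(n→-35) ~> 2069-10-26
-- 5. mhop(n→18) ~> 2071-04-26
-- 6. markday(d→2204-03-20) ~> 2204-03-20
-- 7. jot(p→/creju, c→smu) ~> overwrote
-- 8. jot(p→/creju, c→diriki) ~> overwrote
-- 9. yearhop(n→-2) ~> 2202-03-20
-- 10. spanto(d→2202-06-17) ~> 89

Answer: 2071-04-26


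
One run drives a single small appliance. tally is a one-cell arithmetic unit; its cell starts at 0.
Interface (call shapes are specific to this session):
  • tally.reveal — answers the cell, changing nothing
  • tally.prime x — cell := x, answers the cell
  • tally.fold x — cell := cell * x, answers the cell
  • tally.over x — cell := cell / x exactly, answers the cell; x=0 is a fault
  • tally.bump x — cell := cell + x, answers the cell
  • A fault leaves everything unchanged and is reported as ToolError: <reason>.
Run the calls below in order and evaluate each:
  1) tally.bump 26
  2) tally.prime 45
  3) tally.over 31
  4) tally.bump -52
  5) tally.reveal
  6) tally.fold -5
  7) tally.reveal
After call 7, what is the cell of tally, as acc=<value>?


Answer: acc=7835/31

Derivation:
> tally.bump x=26
[out] 26
> tally.prime x=45
[out] 45
> tally.over x=31
[out] 45/31
> tally.bump x=-52
[out] -1567/31
> tally.reveal
[out] -1567/31
> tally.fold x=-5
[out] 7835/31
> tally.reveal
[out] 7835/31


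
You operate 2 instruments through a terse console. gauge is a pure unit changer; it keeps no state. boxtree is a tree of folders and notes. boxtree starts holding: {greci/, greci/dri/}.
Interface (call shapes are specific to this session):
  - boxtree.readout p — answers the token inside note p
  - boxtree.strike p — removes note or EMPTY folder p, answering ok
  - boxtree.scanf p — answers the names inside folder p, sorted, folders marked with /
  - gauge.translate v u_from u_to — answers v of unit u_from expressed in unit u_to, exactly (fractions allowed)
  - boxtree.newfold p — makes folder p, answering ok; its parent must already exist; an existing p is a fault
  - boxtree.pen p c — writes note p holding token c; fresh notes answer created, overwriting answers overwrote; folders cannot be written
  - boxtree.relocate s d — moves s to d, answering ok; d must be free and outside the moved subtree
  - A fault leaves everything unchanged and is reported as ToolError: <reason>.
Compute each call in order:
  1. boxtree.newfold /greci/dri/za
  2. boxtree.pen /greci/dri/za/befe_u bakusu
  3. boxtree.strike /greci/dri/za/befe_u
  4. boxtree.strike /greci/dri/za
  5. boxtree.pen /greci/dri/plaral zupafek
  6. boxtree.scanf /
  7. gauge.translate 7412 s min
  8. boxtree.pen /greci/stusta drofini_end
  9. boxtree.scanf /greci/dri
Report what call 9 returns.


Answer: [plaral]

Derivation:
-> boxtree.newfold(p='/greci/dri/za')
<- ok
-> boxtree.pen(p='/greci/dri/za/befe_u', c='bakusu')
<- created
-> boxtree.strike(p='/greci/dri/za/befe_u')
<- ok
-> boxtree.strike(p='/greci/dri/za')
<- ok
-> boxtree.pen(p='/greci/dri/plaral', c='zupafek')
<- created
-> boxtree.scanf(p='/')
<- [greci/]
-> gauge.translate(v='7412', u_from='s', u_to='min')
<- 1853/15
-> boxtree.pen(p='/greci/stusta', c='drofini_end')
<- created
-> boxtree.scanf(p='/greci/dri')
<- [plaral]


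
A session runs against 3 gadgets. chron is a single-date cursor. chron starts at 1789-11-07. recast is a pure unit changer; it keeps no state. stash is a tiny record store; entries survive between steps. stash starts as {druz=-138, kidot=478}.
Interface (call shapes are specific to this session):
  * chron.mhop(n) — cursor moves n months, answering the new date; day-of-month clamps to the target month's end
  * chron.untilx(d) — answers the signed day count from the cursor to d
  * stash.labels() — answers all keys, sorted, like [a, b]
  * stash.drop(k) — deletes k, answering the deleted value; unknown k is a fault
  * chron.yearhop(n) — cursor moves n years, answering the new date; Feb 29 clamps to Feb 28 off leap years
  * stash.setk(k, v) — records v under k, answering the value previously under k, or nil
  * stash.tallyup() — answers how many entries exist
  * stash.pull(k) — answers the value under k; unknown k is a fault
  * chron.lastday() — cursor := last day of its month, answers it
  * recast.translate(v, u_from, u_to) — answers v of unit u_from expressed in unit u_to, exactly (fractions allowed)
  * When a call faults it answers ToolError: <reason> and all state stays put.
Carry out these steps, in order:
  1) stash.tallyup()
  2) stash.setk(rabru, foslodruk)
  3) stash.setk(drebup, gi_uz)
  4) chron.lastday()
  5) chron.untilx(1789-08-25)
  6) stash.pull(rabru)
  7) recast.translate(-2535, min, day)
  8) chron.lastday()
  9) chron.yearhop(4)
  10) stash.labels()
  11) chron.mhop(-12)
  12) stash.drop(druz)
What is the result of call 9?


$ stash.tallyup
[out] 2
$ stash.setk k='rabru' v='foslodruk'
[out] nil
$ stash.setk k='drebup' v='gi_uz'
[out] nil
$ chron.lastday
[out] 1789-11-30
$ chron.untilx d='1789-08-25'
[out] -97
$ stash.pull k='rabru'
[out] foslodruk
$ recast.translate v='-2535' u_from='min' u_to='day'
[out] -169/96
$ chron.lastday
[out] 1789-11-30
$ chron.yearhop n='4'
[out] 1793-11-30
$ stash.labels
[out] [drebup, druz, kidot, rabru]
$ chron.mhop n='-12'
[out] 1792-11-30
$ stash.drop k='druz'
[out] -138

Answer: 1793-11-30


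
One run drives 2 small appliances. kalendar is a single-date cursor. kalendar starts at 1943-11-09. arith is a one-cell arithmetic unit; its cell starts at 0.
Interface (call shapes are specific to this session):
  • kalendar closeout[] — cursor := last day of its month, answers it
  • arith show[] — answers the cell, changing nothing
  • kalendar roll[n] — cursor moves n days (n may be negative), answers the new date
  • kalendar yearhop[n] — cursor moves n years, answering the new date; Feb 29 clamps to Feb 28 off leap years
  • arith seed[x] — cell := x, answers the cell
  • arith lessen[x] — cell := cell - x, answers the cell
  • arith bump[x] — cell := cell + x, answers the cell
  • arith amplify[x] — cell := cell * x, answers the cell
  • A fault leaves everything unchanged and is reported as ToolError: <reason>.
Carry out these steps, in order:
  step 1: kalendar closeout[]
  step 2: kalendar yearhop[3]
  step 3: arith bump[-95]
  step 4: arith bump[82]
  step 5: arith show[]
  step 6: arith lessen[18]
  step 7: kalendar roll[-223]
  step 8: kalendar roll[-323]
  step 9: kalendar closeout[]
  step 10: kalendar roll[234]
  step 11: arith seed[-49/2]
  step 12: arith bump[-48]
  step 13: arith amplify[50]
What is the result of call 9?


Answer: 1945-06-30

Derivation:
I try kalendar closeout, and see 1943-11-30.
Invoking kalendar yearhop on n=3, — result: 1946-11-30.
Using arith bump on x=-95, and see -95.
I run arith bump on x=82, and observe -13.
I invoke arith show(): -13.
Using arith lessen on x=18, yielding -31.
Now I run kalendar roll on n=-223: 1946-04-21.
I try kalendar roll on n=-323, and get 1945-06-02.
I use kalendar closeout(), and get 1945-06-30.
I invoke kalendar roll on n=234: 1946-02-19.
Next I call arith seed on x=-49/2: -49/2.
Next I call arith bump on x=-48, and observe -145/2.
I invoke arith amplify on x=50, giving -3625.


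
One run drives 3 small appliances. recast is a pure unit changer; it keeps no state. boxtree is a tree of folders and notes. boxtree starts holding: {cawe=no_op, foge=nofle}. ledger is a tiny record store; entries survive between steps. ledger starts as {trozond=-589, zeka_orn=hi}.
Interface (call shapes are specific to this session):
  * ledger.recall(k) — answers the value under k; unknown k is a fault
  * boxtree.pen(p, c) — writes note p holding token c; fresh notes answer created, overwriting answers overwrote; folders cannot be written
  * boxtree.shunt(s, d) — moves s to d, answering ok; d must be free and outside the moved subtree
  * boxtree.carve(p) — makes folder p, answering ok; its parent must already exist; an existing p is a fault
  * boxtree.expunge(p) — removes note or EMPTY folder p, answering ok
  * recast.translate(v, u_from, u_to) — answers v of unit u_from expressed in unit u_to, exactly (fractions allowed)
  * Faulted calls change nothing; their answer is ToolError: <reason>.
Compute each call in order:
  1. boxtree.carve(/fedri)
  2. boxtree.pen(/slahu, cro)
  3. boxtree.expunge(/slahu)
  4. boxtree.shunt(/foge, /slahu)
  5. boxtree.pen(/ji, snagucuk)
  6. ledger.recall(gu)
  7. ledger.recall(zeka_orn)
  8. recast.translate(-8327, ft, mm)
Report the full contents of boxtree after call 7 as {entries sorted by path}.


# boxtree.carve(p='/fedri') ~> ok
# boxtree.pen(p='/slahu', c='cro') ~> created
# boxtree.expunge(p='/slahu') ~> ok
# boxtree.shunt(s='/foge', d='/slahu') ~> ok
# boxtree.pen(p='/ji', c='snagucuk') ~> created
# ledger.recall(k='gu') ~> ToolError: no such key gu
# ledger.recall(k='zeka_orn') ~> hi
# recast.translate(v='-8327', u_from='ft', u_to='mm') ~> -12690348/5

Answer: {cawe=no_op, fedri/, ji=snagucuk, slahu=nofle}


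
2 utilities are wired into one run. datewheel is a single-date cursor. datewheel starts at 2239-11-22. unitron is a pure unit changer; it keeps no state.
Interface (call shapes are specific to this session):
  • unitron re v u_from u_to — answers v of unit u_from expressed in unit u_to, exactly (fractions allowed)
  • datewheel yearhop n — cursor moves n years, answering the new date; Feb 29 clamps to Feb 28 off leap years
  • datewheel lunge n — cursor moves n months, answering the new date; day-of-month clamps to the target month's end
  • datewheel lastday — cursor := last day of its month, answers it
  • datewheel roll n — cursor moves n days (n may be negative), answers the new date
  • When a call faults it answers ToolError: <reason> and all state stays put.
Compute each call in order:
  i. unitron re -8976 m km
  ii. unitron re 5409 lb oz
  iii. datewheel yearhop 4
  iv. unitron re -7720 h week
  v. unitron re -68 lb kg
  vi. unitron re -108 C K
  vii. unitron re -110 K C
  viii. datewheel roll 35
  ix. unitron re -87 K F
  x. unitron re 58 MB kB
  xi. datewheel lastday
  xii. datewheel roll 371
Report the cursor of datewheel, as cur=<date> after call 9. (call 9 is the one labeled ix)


> unitron re v='-8976' u_from='m' u_to='km'
[out] -1122/125
> unitron re v='5409' u_from='lb' u_to='oz'
[out] 86544
> datewheel yearhop n='4'
[out] 2243-11-22
> unitron re v='-7720' u_from='h' u_to='week'
[out] -965/21
> unitron re v='-68' u_from='lb' u_to='kg'
[out] -771107029/25000000
> unitron re v='-108' u_from='C' u_to='K'
[out] 3303/20
> unitron re v='-110' u_from='K' u_to='C'
[out] -7663/20
> datewheel roll n='35'
[out] 2243-12-27
> unitron re v='-87' u_from='K' u_to='F'
[out] -61627/100
> unitron re v='58' u_from='MB' u_to='kB'
[out] 58000
> datewheel lastday
[out] 2243-12-31
> datewheel roll n='371'
[out] 2245-01-05

Answer: cur=2243-12-27


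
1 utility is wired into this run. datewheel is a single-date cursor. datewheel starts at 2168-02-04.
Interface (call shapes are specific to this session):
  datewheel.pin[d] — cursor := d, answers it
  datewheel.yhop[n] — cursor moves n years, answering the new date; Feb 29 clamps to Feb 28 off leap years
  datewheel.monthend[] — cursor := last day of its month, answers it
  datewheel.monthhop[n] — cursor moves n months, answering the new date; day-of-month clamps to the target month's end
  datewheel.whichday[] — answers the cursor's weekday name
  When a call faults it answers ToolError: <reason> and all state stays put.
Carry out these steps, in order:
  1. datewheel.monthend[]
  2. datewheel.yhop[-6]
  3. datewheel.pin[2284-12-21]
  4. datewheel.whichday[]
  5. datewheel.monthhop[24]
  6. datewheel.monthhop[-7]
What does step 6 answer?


Answer: 2286-05-21

Derivation:
% monthend
[out] 2168-02-29
% yhop n→-6
[out] 2162-02-28
% pin d→2284-12-21
[out] 2284-12-21
% whichday
[out] Sunday
% monthhop n→24
[out] 2286-12-21
% monthhop n→-7
[out] 2286-05-21


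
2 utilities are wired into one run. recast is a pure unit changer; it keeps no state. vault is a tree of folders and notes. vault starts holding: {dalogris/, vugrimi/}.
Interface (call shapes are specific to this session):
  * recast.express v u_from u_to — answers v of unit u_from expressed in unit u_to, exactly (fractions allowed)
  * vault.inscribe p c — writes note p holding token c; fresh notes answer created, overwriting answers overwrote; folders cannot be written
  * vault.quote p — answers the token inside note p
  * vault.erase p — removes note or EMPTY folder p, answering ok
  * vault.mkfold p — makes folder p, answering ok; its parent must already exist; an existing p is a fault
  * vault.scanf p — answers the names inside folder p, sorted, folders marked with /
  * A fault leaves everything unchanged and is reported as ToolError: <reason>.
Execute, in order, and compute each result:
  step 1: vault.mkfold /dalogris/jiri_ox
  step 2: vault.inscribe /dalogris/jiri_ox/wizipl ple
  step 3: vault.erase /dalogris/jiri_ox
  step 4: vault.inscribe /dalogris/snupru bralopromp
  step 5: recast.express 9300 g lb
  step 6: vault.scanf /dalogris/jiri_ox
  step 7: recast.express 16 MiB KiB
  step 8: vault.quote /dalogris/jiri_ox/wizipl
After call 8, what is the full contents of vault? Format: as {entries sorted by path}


[in] vault.mkfold p→/dalogris/jiri_ox
  ok
[in] vault.inscribe p→/dalogris/jiri_ox/wizipl c→ple
  created
[in] vault.erase p→/dalogris/jiri_ox
  ToolError: not empty
[in] vault.inscribe p→/dalogris/snupru c→bralopromp
  created
[in] recast.express v→9300 u_from→g u_to→lb
  930000000/45359237
[in] vault.scanf p→/dalogris/jiri_ox
  [wizipl]
[in] recast.express v→16 u_from→MiB u_to→KiB
  16384
[in] vault.quote p→/dalogris/jiri_ox/wizipl
  ple

Answer: {dalogris/, dalogris/jiri_ox/, dalogris/jiri_ox/wizipl=ple, dalogris/snupru=bralopromp, vugrimi/}


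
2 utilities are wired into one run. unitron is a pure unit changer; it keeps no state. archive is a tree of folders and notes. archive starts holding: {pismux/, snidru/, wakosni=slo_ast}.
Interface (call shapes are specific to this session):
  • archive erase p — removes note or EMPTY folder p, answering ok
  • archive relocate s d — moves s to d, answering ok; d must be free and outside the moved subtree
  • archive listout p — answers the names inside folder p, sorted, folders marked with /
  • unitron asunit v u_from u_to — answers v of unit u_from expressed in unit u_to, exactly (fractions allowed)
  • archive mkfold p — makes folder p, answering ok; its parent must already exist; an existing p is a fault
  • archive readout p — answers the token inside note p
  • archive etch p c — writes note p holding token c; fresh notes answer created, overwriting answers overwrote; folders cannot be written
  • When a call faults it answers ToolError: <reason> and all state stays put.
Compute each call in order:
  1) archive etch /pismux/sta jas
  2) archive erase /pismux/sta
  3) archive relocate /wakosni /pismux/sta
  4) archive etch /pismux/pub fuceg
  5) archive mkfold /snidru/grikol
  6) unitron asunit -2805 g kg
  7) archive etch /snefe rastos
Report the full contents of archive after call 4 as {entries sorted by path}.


Answer: {pismux/, pismux/pub=fuceg, pismux/sta=slo_ast, snidru/}

Derivation:
Do: archive etch[p='/pismux/sta'; c='jas']
See: created
Do: archive erase[p='/pismux/sta']
See: ok
Do: archive relocate[s='/wakosni'; d='/pismux/sta']
See: ok
Do: archive etch[p='/pismux/pub'; c='fuceg']
See: created
Do: archive mkfold[p='/snidru/grikol']
See: ok
Do: unitron asunit[v='-2805'; u_from='g'; u_to='kg']
See: -561/200
Do: archive etch[p='/snefe'; c='rastos']
See: created


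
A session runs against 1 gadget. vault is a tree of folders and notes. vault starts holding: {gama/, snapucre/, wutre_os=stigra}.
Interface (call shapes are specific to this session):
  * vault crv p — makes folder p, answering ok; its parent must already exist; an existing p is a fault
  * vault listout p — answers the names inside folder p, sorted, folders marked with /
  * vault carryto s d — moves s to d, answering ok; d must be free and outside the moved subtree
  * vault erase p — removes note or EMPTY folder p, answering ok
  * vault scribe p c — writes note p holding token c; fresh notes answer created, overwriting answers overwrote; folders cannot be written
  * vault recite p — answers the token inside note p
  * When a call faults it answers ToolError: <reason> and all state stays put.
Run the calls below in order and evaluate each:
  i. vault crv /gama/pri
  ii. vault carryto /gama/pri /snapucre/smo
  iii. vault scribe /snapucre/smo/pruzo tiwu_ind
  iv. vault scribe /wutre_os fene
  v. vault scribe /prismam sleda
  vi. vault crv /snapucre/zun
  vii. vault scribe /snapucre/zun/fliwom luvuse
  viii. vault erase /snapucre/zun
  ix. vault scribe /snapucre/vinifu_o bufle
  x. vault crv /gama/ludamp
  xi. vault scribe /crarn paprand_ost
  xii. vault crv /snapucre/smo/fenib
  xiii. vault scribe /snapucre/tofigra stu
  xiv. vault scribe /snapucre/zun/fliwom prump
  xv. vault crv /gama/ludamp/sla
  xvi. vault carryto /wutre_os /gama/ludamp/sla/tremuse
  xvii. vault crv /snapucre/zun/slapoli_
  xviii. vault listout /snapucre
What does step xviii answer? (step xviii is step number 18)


# 1. vault crv(p=/gama/pri) -> ok
# 2. vault carryto(s=/gama/pri, d=/snapucre/smo) -> ok
# 3. vault scribe(p=/snapucre/smo/pruzo, c=tiwu_ind) -> created
# 4. vault scribe(p=/wutre_os, c=fene) -> overwrote
# 5. vault scribe(p=/prismam, c=sleda) -> created
# 6. vault crv(p=/snapucre/zun) -> ok
# 7. vault scribe(p=/snapucre/zun/fliwom, c=luvuse) -> created
# 8. vault erase(p=/snapucre/zun) -> ToolError: not empty
# 9. vault scribe(p=/snapucre/vinifu_o, c=bufle) -> created
# 10. vault crv(p=/gama/ludamp) -> ok
# 11. vault scribe(p=/crarn, c=paprand_ost) -> created
# 12. vault crv(p=/snapucre/smo/fenib) -> ok
# 13. vault scribe(p=/snapucre/tofigra, c=stu) -> created
# 14. vault scribe(p=/snapucre/zun/fliwom, c=prump) -> overwrote
# 15. vault crv(p=/gama/ludamp/sla) -> ok
# 16. vault carryto(s=/wutre_os, d=/gama/ludamp/sla/tremuse) -> ok
# 17. vault crv(p=/snapucre/zun/slapoli_) -> ok
# 18. vault listout(p=/snapucre) -> [smo/, tofigra, vinifu_o, zun/]

Answer: [smo/, tofigra, vinifu_o, zun/]


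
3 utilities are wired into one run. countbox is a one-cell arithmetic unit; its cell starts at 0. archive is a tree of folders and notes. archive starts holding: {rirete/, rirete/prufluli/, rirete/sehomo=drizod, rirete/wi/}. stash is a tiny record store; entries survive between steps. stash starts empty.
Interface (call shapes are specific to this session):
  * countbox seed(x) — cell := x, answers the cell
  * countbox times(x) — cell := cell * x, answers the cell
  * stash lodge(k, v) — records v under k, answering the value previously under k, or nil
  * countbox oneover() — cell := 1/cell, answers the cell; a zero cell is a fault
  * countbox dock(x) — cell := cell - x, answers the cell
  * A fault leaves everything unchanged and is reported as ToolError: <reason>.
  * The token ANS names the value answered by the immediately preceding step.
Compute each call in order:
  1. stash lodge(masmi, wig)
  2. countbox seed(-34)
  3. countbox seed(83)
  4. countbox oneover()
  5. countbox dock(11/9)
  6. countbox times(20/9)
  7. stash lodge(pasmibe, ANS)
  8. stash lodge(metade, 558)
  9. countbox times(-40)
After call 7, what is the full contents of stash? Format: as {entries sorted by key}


Calling stash lodge using k='masmi', v='wig', and get nil.
I try countbox seed using x='-34', giving -34.
I call countbox seed using x='83': 83.
Invoking countbox oneover(): 1/83.
Then countbox dock using x='11/9', and see -904/747.
I invoke countbox times using x='20/9', — result: -18080/6723.
Using stash lodge using k='pasmibe', v='ANS', — result: nil.
Now I run stash lodge using k='metade', v='558': nil.
I call countbox times using x='-40', and get 723200/6723.

Answer: {masmi=wig, pasmibe=-18080/6723}


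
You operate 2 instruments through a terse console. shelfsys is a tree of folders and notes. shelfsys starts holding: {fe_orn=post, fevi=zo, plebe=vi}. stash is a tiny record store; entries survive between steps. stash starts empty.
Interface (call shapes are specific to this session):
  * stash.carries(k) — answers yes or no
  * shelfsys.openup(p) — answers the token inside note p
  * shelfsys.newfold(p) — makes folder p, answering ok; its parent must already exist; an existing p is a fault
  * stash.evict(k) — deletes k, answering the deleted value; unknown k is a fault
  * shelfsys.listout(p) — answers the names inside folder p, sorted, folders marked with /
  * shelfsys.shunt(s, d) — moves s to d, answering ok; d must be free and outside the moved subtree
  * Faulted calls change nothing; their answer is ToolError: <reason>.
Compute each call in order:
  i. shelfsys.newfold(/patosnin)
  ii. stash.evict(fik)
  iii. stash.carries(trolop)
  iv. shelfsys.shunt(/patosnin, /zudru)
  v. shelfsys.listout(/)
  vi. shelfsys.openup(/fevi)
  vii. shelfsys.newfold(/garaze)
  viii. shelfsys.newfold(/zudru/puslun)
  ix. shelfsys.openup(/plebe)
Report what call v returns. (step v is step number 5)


Answer: [fe_orn, fevi, plebe, zudru/]

Derivation:
Act: newfold[p='/patosnin']
Obs: ok
Act: evict[k='fik']
Obs: ToolError: no such key fik
Act: carries[k='trolop']
Obs: no
Act: shunt[s='/patosnin'; d='/zudru']
Obs: ok
Act: listout[p='/']
Obs: [fe_orn, fevi, plebe, zudru/]
Act: openup[p='/fevi']
Obs: zo
Act: newfold[p='/garaze']
Obs: ok
Act: newfold[p='/zudru/puslun']
Obs: ok
Act: openup[p='/plebe']
Obs: vi


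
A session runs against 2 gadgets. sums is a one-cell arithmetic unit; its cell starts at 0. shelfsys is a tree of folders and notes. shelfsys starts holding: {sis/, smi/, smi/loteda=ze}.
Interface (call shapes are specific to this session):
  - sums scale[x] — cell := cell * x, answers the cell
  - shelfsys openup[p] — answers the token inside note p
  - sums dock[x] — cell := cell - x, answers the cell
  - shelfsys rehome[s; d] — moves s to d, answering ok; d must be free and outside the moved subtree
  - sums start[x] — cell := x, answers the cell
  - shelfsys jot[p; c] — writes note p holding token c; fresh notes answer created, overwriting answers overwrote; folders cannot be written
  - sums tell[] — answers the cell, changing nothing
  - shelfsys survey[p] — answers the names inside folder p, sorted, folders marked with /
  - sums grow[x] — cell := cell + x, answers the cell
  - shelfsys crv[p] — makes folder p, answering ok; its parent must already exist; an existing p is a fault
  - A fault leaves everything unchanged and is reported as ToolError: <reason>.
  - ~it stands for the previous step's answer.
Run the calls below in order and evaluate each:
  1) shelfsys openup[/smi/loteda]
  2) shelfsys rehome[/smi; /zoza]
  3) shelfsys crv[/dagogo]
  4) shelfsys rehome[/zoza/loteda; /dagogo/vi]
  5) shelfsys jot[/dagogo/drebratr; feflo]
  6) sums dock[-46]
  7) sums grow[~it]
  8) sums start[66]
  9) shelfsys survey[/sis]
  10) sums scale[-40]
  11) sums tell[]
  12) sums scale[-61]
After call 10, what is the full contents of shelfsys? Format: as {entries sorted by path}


I use shelfsys openup using p: /smi/loteda: ze.
Calling shelfsys rehome using s: /smi, d: /zoza, and see ok.
I run shelfsys crv using p: /dagogo: ok.
I try shelfsys rehome using s: /zoza/loteda, d: /dagogo/vi, yielding ok.
I call shelfsys jot using p: /dagogo/drebratr, c: feflo, giving created.
I use sums dock using x: -46, → 46.
I use sums grow using x: ~it, giving 92.
I invoke sums start using x: 66, which returns 66.
Next I call shelfsys survey using p: /sis, and see [].
Invoking sums scale using x: -40, giving -2640.
I call sums tell, and get -2640.
Using sums scale using x: -61, yielding 161040.

Answer: {dagogo/, dagogo/drebratr=feflo, dagogo/vi=ze, sis/, zoza/}


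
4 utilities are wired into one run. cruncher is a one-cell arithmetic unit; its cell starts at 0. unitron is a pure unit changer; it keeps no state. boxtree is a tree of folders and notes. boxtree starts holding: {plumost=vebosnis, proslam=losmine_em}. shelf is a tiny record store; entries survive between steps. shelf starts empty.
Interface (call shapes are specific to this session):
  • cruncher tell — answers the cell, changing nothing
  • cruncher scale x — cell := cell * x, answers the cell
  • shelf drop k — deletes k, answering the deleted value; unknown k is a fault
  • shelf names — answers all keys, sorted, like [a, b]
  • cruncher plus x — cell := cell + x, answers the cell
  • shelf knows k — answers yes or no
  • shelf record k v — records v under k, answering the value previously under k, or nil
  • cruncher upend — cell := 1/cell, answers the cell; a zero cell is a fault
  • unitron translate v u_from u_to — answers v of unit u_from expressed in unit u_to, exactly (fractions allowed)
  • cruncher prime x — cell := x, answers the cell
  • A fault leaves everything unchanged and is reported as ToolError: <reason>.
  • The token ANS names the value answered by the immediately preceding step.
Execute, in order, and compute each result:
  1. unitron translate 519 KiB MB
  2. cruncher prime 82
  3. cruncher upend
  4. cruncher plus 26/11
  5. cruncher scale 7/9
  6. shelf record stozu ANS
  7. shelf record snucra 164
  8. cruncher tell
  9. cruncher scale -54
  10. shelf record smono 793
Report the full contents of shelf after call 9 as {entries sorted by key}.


Answer: {snucra=164, stozu=15001/8118}

Derivation:
→ unitron translate(v=519, u_from=KiB, u_to=MB)
← 8304/15625
→ cruncher prime(x=82)
← 82
→ cruncher upend()
← 1/82
→ cruncher plus(x=26/11)
← 2143/902
→ cruncher scale(x=7/9)
← 15001/8118
→ shelf record(k=stozu, v=ANS)
← nil
→ shelf record(k=snucra, v=164)
← nil
→ cruncher tell()
← 15001/8118
→ cruncher scale(x=-54)
← -45003/451
→ shelf record(k=smono, v=793)
← nil
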